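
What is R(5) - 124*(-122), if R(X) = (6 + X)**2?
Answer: 15249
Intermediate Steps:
R(5) - 124*(-122) = (6 + 5)**2 - 124*(-122) = 11**2 + 15128 = 121 + 15128 = 15249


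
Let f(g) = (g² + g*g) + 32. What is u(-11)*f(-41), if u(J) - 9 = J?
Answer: -6788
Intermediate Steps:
u(J) = 9 + J
f(g) = 32 + 2*g² (f(g) = (g² + g²) + 32 = 2*g² + 32 = 32 + 2*g²)
u(-11)*f(-41) = (9 - 11)*(32 + 2*(-41)²) = -2*(32 + 2*1681) = -2*(32 + 3362) = -2*3394 = -6788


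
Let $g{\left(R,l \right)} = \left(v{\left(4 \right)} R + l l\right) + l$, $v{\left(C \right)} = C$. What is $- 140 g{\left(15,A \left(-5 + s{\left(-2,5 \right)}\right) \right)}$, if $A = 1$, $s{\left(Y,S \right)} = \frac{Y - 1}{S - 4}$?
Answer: $-16240$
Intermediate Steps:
$s{\left(Y,S \right)} = \frac{-1 + Y}{-4 + S}$
$g{\left(R,l \right)} = l + l^{2} + 4 R$ ($g{\left(R,l \right)} = \left(4 R + l l\right) + l = \left(4 R + l^{2}\right) + l = \left(l^{2} + 4 R\right) + l = l + l^{2} + 4 R$)
$- 140 g{\left(15,A \left(-5 + s{\left(-2,5 \right)}\right) \right)} = - 140 \left(1 \left(-5 + \frac{-1 - 2}{-4 + 5}\right) + \left(1 \left(-5 + \frac{-1 - 2}{-4 + 5}\right)\right)^{2} + 4 \cdot 15\right) = - 140 \left(1 \left(-5 + 1^{-1} \left(-3\right)\right) + \left(1 \left(-5 + 1^{-1} \left(-3\right)\right)\right)^{2} + 60\right) = - 140 \left(1 \left(-5 + 1 \left(-3\right)\right) + \left(1 \left(-5 + 1 \left(-3\right)\right)\right)^{2} + 60\right) = - 140 \left(1 \left(-5 - 3\right) + \left(1 \left(-5 - 3\right)\right)^{2} + 60\right) = - 140 \left(1 \left(-8\right) + \left(1 \left(-8\right)\right)^{2} + 60\right) = - 140 \left(-8 + \left(-8\right)^{2} + 60\right) = - 140 \left(-8 + 64 + 60\right) = \left(-140\right) 116 = -16240$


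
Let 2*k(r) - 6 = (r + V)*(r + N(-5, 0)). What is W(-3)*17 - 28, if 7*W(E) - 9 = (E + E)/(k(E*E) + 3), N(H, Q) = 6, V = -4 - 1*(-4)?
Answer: -2175/343 ≈ -6.3411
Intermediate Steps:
V = 0 (V = -4 + 4 = 0)
k(r) = 3 + r*(6 + r)/2 (k(r) = 3 + ((r + 0)*(r + 6))/2 = 3 + (r*(6 + r))/2 = 3 + r*(6 + r)/2)
W(E) = 9/7 + 2*E/(7*(6 + E**4/2 + 3*E**2)) (W(E) = 9/7 + ((E + E)/((3 + (E*E)**2/2 + 3*(E*E)) + 3))/7 = 9/7 + ((2*E)/((3 + (E**2)**2/2 + 3*E**2) + 3))/7 = 9/7 + ((2*E)/((3 + E**4/2 + 3*E**2) + 3))/7 = 9/7 + ((2*E)/(6 + E**4/2 + 3*E**2))/7 = 9/7 + (2*E/(6 + E**4/2 + 3*E**2))/7 = 9/7 + 2*E/(7*(6 + E**4/2 + 3*E**2)))
W(-3)*17 - 28 = ((108 + 4*(-3) + 9*(-3)**4 + 54*(-3)**2)/(7*(12 + (-3)**4 + 6*(-3)**2)))*17 - 28 = ((108 - 12 + 9*81 + 54*9)/(7*(12 + 81 + 6*9)))*17 - 28 = ((108 - 12 + 729 + 486)/(7*(12 + 81 + 54)))*17 - 28 = ((1/7)*1311/147)*17 - 28 = ((1/7)*(1/147)*1311)*17 - 28 = (437/343)*17 - 28 = 7429/343 - 28 = -2175/343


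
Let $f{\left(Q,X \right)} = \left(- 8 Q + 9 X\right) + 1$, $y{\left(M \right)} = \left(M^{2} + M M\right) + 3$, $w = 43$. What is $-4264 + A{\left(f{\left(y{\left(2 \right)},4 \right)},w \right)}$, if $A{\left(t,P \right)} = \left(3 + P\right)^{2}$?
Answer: $-2148$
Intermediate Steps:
$y{\left(M \right)} = 3 + 2 M^{2}$ ($y{\left(M \right)} = \left(M^{2} + M^{2}\right) + 3 = 2 M^{2} + 3 = 3 + 2 M^{2}$)
$f{\left(Q,X \right)} = 1 - 8 Q + 9 X$
$-4264 + A{\left(f{\left(y{\left(2 \right)},4 \right)},w \right)} = -4264 + \left(3 + 43\right)^{2} = -4264 + 46^{2} = -4264 + 2116 = -2148$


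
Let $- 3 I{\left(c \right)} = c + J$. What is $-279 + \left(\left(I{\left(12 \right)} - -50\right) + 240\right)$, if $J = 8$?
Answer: $\frac{13}{3} \approx 4.3333$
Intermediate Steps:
$I{\left(c \right)} = - \frac{8}{3} - \frac{c}{3}$ ($I{\left(c \right)} = - \frac{c + 8}{3} = - \frac{8 + c}{3} = - \frac{8}{3} - \frac{c}{3}$)
$-279 + \left(\left(I{\left(12 \right)} - -50\right) + 240\right) = -279 + \left(\left(\left(- \frac{8}{3} - 4\right) - -50\right) + 240\right) = -279 + \left(\left(\left(- \frac{8}{3} - 4\right) + 50\right) + 240\right) = -279 + \left(\left(- \frac{20}{3} + 50\right) + 240\right) = -279 + \left(\frac{130}{3} + 240\right) = -279 + \frac{850}{3} = \frac{13}{3}$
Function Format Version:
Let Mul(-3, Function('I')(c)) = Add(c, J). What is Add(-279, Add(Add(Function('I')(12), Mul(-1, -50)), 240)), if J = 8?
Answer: Rational(13, 3) ≈ 4.3333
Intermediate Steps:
Function('I')(c) = Add(Rational(-8, 3), Mul(Rational(-1, 3), c)) (Function('I')(c) = Mul(Rational(-1, 3), Add(c, 8)) = Mul(Rational(-1, 3), Add(8, c)) = Add(Rational(-8, 3), Mul(Rational(-1, 3), c)))
Add(-279, Add(Add(Function('I')(12), Mul(-1, -50)), 240)) = Add(-279, Add(Add(Add(Rational(-8, 3), Mul(Rational(-1, 3), 12)), Mul(-1, -50)), 240)) = Add(-279, Add(Add(Add(Rational(-8, 3), -4), 50), 240)) = Add(-279, Add(Add(Rational(-20, 3), 50), 240)) = Add(-279, Add(Rational(130, 3), 240)) = Add(-279, Rational(850, 3)) = Rational(13, 3)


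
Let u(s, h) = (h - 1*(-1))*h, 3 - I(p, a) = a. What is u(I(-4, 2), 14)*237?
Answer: 49770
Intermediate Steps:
I(p, a) = 3 - a
u(s, h) = h*(1 + h) (u(s, h) = (h + 1)*h = (1 + h)*h = h*(1 + h))
u(I(-4, 2), 14)*237 = (14*(1 + 14))*237 = (14*15)*237 = 210*237 = 49770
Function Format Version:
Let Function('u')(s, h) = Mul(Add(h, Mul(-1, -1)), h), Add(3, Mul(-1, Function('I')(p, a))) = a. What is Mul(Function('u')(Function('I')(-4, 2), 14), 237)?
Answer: 49770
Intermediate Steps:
Function('I')(p, a) = Add(3, Mul(-1, a))
Function('u')(s, h) = Mul(h, Add(1, h)) (Function('u')(s, h) = Mul(Add(h, 1), h) = Mul(Add(1, h), h) = Mul(h, Add(1, h)))
Mul(Function('u')(Function('I')(-4, 2), 14), 237) = Mul(Mul(14, Add(1, 14)), 237) = Mul(Mul(14, 15), 237) = Mul(210, 237) = 49770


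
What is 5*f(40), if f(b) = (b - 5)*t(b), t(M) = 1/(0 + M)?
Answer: 35/8 ≈ 4.3750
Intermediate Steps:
t(M) = 1/M
f(b) = (-5 + b)/b (f(b) = (b - 5)/b = (-5 + b)/b)
5*f(40) = 5*((-5 + 40)/40) = 5*((1/40)*35) = 5*(7/8) = 35/8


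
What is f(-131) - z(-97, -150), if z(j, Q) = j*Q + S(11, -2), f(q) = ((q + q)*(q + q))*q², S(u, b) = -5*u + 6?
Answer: 1177985183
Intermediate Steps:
S(u, b) = 6 - 5*u
f(q) = 4*q⁴ (f(q) = ((2*q)*(2*q))*q² = (4*q²)*q² = 4*q⁴)
z(j, Q) = -49 + Q*j (z(j, Q) = j*Q + (6 - 5*11) = Q*j + (6 - 55) = Q*j - 49 = -49 + Q*j)
f(-131) - z(-97, -150) = 4*(-131)⁴ - (-49 - 150*(-97)) = 4*294499921 - (-49 + 14550) = 1177999684 - 1*14501 = 1177999684 - 14501 = 1177985183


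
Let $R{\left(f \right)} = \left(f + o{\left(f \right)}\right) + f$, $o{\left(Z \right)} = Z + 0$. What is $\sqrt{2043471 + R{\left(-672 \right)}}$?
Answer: $19 \sqrt{5655} \approx 1428.8$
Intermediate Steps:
$o{\left(Z \right)} = Z$
$R{\left(f \right)} = 3 f$ ($R{\left(f \right)} = \left(f + f\right) + f = 2 f + f = 3 f$)
$\sqrt{2043471 + R{\left(-672 \right)}} = \sqrt{2043471 + 3 \left(-672\right)} = \sqrt{2043471 - 2016} = \sqrt{2041455} = 19 \sqrt{5655}$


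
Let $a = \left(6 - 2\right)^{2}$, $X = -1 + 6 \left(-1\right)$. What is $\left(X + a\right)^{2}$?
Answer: $81$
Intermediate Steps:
$X = -7$ ($X = -1 - 6 = -7$)
$a = 16$ ($a = 4^{2} = 16$)
$\left(X + a\right)^{2} = \left(-7 + 16\right)^{2} = 9^{2} = 81$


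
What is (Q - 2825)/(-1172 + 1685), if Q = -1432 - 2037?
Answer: -2098/171 ≈ -12.269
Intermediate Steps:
Q = -3469
(Q - 2825)/(-1172 + 1685) = (-3469 - 2825)/(-1172 + 1685) = -6294/513 = -6294*1/513 = -2098/171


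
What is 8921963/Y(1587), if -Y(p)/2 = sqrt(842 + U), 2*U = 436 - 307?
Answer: -8921963*sqrt(74)/518 ≈ -1.4817e+5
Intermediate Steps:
U = 129/2 (U = (436 - 307)/2 = (1/2)*129 = 129/2 ≈ 64.500)
Y(p) = -7*sqrt(74) (Y(p) = -2*sqrt(842 + 129/2) = -7*sqrt(74))
8921963/Y(1587) = 8921963/((-7*sqrt(74))) = 8921963*(-sqrt(74)/518) = -8921963*sqrt(74)/518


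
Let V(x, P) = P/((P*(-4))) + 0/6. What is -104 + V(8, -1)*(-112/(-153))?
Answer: -15940/153 ≈ -104.18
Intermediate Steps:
V(x, P) = -¼ (V(x, P) = P/((-4*P)) + 0*(⅙) = P*(-1/(4*P)) + 0 = -¼ + 0 = -¼)
-104 + V(8, -1)*(-112/(-153)) = -104 - (-28)/(-153) = -104 - (-28)*(-1)/153 = -104 - ¼*112/153 = -104 - 28/153 = -15940/153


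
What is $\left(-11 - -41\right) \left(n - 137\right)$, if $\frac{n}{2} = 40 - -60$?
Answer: $1890$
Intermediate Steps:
$n = 200$ ($n = 2 \left(40 - -60\right) = 2 \left(40 + 60\right) = 2 \cdot 100 = 200$)
$\left(-11 - -41\right) \left(n - 137\right) = \left(-11 - -41\right) \left(200 - 137\right) = \left(-11 + 41\right) 63 = 30 \cdot 63 = 1890$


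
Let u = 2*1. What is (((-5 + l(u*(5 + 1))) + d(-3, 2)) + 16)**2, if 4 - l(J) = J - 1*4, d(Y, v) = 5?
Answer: 144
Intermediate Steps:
u = 2
l(J) = 8 - J (l(J) = 4 - (J - 1*4) = 4 - (J - 4) = 4 - (-4 + J) = 4 + (4 - J) = 8 - J)
(((-5 + l(u*(5 + 1))) + d(-3, 2)) + 16)**2 = (((-5 + (8 - 2*(5 + 1))) + 5) + 16)**2 = (((-5 + (8 - 2*6)) + 5) + 16)**2 = (((-5 + (8 - 1*12)) + 5) + 16)**2 = (((-5 + (8 - 12)) + 5) + 16)**2 = (((-5 - 4) + 5) + 16)**2 = ((-9 + 5) + 16)**2 = (-4 + 16)**2 = 12**2 = 144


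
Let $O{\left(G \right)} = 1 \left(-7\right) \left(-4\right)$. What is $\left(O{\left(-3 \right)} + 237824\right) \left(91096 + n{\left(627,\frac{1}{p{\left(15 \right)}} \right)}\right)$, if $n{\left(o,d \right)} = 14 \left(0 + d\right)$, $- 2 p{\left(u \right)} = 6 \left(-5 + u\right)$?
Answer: $\frac{108336273972}{5} \approx 2.1667 \cdot 10^{10}$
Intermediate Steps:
$p{\left(u \right)} = 15 - 3 u$ ($p{\left(u \right)} = - \frac{6 \left(-5 + u\right)}{2} = - \frac{-30 + 6 u}{2} = 15 - 3 u$)
$n{\left(o,d \right)} = 14 d$
$O{\left(G \right)} = 28$ ($O{\left(G \right)} = \left(-7\right) \left(-4\right) = 28$)
$\left(O{\left(-3 \right)} + 237824\right) \left(91096 + n{\left(627,\frac{1}{p{\left(15 \right)}} \right)}\right) = \left(28 + 237824\right) \left(91096 + \frac{14}{15 - 45}\right) = 237852 \left(91096 + \frac{14}{15 - 45}\right) = 237852 \left(91096 + \frac{14}{-30}\right) = 237852 \left(91096 + 14 \left(- \frac{1}{30}\right)\right) = 237852 \left(91096 - \frac{7}{15}\right) = 237852 \cdot \frac{1366433}{15} = \frac{108336273972}{5}$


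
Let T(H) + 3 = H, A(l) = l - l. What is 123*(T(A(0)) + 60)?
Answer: 7011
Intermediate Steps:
A(l) = 0
T(H) = -3 + H
123*(T(A(0)) + 60) = 123*((-3 + 0) + 60) = 123*(-3 + 60) = 123*57 = 7011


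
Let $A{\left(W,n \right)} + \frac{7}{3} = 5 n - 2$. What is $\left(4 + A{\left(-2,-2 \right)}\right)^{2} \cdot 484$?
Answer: $\frac{465124}{9} \approx 51680.0$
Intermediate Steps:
$A{\left(W,n \right)} = - \frac{13}{3} + 5 n$ ($A{\left(W,n \right)} = - \frac{7}{3} + \left(5 n - 2\right) = - \frac{7}{3} + \left(-2 + 5 n\right) = - \frac{13}{3} + 5 n$)
$\left(4 + A{\left(-2,-2 \right)}\right)^{2} \cdot 484 = \left(4 + \left(- \frac{13}{3} + 5 \left(-2\right)\right)\right)^{2} \cdot 484 = \left(4 - \frac{43}{3}\right)^{2} \cdot 484 = \left(- \frac{31}{3}\right)^{2} \cdot 484 = \frac{961}{9} \cdot 484 = \frac{465124}{9}$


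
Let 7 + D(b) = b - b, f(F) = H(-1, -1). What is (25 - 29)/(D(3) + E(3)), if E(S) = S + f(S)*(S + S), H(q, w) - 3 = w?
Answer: -½ ≈ -0.50000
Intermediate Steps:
H(q, w) = 3 + w
f(F) = 2 (f(F) = 3 - 1 = 2)
E(S) = 5*S (E(S) = S + 2*(S + S) = S + 2*(2*S) = S + 4*S = 5*S)
D(b) = -7 (D(b) = -7 + (b - b) = -7 + 0 = -7)
(25 - 29)/(D(3) + E(3)) = (25 - 29)/(-7 + 5*3) = -4/(-7 + 15) = -4/8 = (⅛)*(-4) = -½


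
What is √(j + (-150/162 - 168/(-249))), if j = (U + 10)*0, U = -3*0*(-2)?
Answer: I*√140187/747 ≈ 0.50123*I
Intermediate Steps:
U = 0 (U = 0*(-2) = 0)
j = 0 (j = (0 + 10)*0 = 10*0 = 0)
√(j + (-150/162 - 168/(-249))) = √(0 + (-150/162 - 168/(-249))) = √(0 + (-150*1/162 - 168*(-1/249))) = √(0 + (-25/27 + 56/83)) = √(0 - 563/2241) = √(-563/2241) = I*√140187/747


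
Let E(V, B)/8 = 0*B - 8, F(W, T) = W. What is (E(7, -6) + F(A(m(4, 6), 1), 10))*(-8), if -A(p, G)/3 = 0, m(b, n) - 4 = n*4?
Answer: 512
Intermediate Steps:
m(b, n) = 4 + 4*n (m(b, n) = 4 + n*4 = 4 + 4*n)
A(p, G) = 0 (A(p, G) = -3*0 = 0)
E(V, B) = -64 (E(V, B) = 8*(0*B - 8) = 8*(0 - 8) = 8*(-8) = -64)
(E(7, -6) + F(A(m(4, 6), 1), 10))*(-8) = (-64 + 0)*(-8) = -64*(-8) = 512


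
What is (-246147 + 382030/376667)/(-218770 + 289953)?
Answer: -92715070019/26812287061 ≈ -3.4579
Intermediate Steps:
(-246147 + 382030/376667)/(-218770 + 289953) = (-246147 + 382030*(1/376667))/71183 = (-246147 + 382030/376667)*(1/71183) = -92715070019/376667*1/71183 = -92715070019/26812287061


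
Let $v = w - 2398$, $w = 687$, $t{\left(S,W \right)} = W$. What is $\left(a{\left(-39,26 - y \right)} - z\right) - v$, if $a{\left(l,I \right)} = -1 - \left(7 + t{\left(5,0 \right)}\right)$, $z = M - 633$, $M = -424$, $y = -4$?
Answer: $2760$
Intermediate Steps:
$z = -1057$ ($z = -424 - 633 = -1057$)
$a{\left(l,I \right)} = -8$ ($a{\left(l,I \right)} = -1 - \left(7 + 0\right) = -1 - 7 = -8$)
$v = -1711$ ($v = 687 - 2398 = -1711$)
$\left(a{\left(-39,26 - y \right)} - z\right) - v = \left(-8 - -1057\right) - -1711 = \left(-8 + 1057\right) + 1711 = 1049 + 1711 = 2760$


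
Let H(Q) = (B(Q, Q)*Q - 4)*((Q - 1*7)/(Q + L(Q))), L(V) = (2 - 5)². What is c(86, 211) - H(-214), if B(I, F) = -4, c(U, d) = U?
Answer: -170662/205 ≈ -832.50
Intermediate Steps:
L(V) = 9 (L(V) = (-3)² = 9)
H(Q) = (-7 + Q)*(-4 - 4*Q)/(9 + Q) (H(Q) = (-4*Q - 4)*((Q - 1*7)/(Q + 9)) = (-4 - 4*Q)*((Q - 7)/(9 + Q)) = (-4 - 4*Q)*((-7 + Q)/(9 + Q)) = (-7 + Q)*(-4 - 4*Q)/(9 + Q))
c(86, 211) - H(-214) = 86 - 4*(7 - 1*(-214)² + 6*(-214))/(9 - 214) = 86 - 4*(7 - 1*45796 - 1284)/(-205) = 86 - 4*(-1)*(7 - 45796 - 1284)/205 = 86 - 4*(-1)*(-47073)/205 = 86 - 1*188292/205 = 86 - 188292/205 = -170662/205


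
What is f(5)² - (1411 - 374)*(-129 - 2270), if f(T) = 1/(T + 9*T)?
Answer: 6219407501/2500 ≈ 2.4878e+6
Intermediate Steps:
f(T) = 1/(10*T)
f(5)² - (1411 - 374)*(-129 - 2270) = ((⅒)/5)² - (1411 - 374)*(-129 - 2270) = ((⅒)*(⅕))² - 1037*(-2399) = (1/50)² - 1*(-2487763) = 1/2500 + 2487763 = 6219407501/2500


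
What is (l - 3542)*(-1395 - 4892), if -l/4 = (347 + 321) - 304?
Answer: 31422426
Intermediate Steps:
l = -1456 (l = -4*((347 + 321) - 304) = -4*(668 - 304) = -4*364 = -1456)
(l - 3542)*(-1395 - 4892) = (-1456 - 3542)*(-1395 - 4892) = -4998*(-6287) = 31422426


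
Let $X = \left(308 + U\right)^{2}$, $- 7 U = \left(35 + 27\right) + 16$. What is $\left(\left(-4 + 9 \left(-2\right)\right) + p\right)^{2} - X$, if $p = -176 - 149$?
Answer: $\frac{1581957}{49} \approx 32285.0$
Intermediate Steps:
$p = -325$ ($p = -176 - 149 = -325$)
$U = - \frac{78}{7}$ ($U = - \frac{\left(35 + 27\right) + 16}{7} = - \frac{62 + 16}{7} = \left(- \frac{1}{7}\right) 78 = - \frac{78}{7} \approx -11.143$)
$X = \frac{4318084}{49}$ ($X = \left(308 - \frac{78}{7}\right)^{2} = \left(\frac{2078}{7}\right)^{2} = \frac{4318084}{49} \approx 88124.0$)
$\left(\left(-4 + 9 \left(-2\right)\right) + p\right)^{2} - X = \left(\left(-4 + 9 \left(-2\right)\right) - 325\right)^{2} - \frac{4318084}{49} = \left(\left(-4 - 18\right) - 325\right)^{2} - \frac{4318084}{49} = \left(-22 - 325\right)^{2} - \frac{4318084}{49} = \left(-347\right)^{2} - \frac{4318084}{49} = 120409 - \frac{4318084}{49} = \frac{1581957}{49}$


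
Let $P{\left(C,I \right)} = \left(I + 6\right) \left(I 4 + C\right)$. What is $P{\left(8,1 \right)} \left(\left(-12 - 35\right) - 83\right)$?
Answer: $-10920$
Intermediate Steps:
$P{\left(C,I \right)} = \left(6 + I\right) \left(C + 4 I\right)$ ($P{\left(C,I \right)} = \left(6 + I\right) \left(4 I + C\right) = \left(6 + I\right) \left(C + 4 I\right)$)
$P{\left(8,1 \right)} \left(\left(-12 - 35\right) - 83\right) = \left(4 \cdot 1^{2} + 6 \cdot 8 + 24 \cdot 1 + 8 \cdot 1\right) \left(\left(-12 - 35\right) - 83\right) = \left(4 \cdot 1 + 48 + 24 + 8\right) \left(-47 - 83\right) = \left(4 + 48 + 24 + 8\right) \left(-130\right) = 84 \left(-130\right) = -10920$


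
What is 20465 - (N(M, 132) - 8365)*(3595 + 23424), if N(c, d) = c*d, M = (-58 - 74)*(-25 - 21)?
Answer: -21429802176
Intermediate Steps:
M = 6072 (M = -132*(-46) = 6072)
20465 - (N(M, 132) - 8365)*(3595 + 23424) = 20465 - (6072*132 - 8365)*(3595 + 23424) = 20465 - (801504 - 8365)*27019 = 20465 - 793139*27019 = 20465 - 1*21429822641 = 20465 - 21429822641 = -21429802176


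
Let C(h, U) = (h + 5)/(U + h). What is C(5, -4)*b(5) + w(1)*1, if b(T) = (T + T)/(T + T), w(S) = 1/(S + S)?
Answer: 21/2 ≈ 10.500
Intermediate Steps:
C(h, U) = (5 + h)/(U + h)
w(S) = 1/(2*S)
b(T) = 1 (b(T) = (2*T)/((2*T)) = (2*T)*(1/(2*T)) = 1)
C(5, -4)*b(5) + w(1)*1 = ((5 + 5)/(-4 + 5))*1 + ((½)/1)*1 = (10/1)*1 + ((½)*1)*1 = (1*10)*1 + (½)*1 = 10*1 + ½ = 10 + ½ = 21/2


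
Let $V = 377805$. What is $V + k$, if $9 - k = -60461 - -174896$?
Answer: $263379$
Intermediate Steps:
$k = -114426$ ($k = 9 - \left(-60461 - -174896\right) = 9 - \left(-60461 + 174896\right) = 9 - 114435 = -114426$)
$V + k = 377805 - 114426 = 263379$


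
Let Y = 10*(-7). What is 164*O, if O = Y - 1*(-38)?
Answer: -5248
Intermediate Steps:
Y = -70
O = -32 (O = -70 - 1*(-38) = -70 + 38 = -32)
164*O = 164*(-32) = -5248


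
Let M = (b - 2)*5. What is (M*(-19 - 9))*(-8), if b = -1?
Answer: -3360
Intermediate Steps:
M = -15 (M = (-1 - 2)*5 = -3*5 = -15)
(M*(-19 - 9))*(-8) = -15*(-19 - 9)*(-8) = -15*(-28)*(-8) = 420*(-8) = -3360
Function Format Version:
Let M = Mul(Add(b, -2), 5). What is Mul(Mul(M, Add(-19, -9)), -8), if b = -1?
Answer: -3360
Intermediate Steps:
M = -15 (M = Mul(Add(-1, -2), 5) = Mul(-3, 5) = -15)
Mul(Mul(M, Add(-19, -9)), -8) = Mul(Mul(-15, Add(-19, -9)), -8) = Mul(Mul(-15, -28), -8) = Mul(420, -8) = -3360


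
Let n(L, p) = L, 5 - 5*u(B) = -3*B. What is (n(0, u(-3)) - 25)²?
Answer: 625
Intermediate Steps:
u(B) = 1 + 3*B/5 (u(B) = 1 - (-3)*B/5 = 1 + 3*B/5)
(n(0, u(-3)) - 25)² = (0 - 25)² = (-25)² = 625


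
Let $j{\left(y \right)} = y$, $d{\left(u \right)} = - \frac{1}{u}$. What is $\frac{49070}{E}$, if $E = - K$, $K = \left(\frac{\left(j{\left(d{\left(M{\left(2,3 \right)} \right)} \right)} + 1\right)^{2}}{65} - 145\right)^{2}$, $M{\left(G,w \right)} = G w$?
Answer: $- \frac{2149501536}{920860205} \approx -2.3342$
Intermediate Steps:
$K = \frac{4604301025}{219024}$ ($K = \left(\frac{\left(- \frac{1}{2 \cdot 3} + 1\right)^{2}}{65} - 145\right)^{2} = \left(\left(- \frac{1}{6} + 1\right)^{2} \cdot \frac{1}{65} - 145\right)^{2} = \left(\left(\frac{5}{6}\right)^{2} \cdot \frac{1}{65} - 145\right)^{2} = \left(\frac{25}{36} \cdot \frac{1}{65} - 145\right)^{2} = \left(\frac{5}{468} - 145\right)^{2} = \left(- \frac{67855}{468}\right)^{2} = \frac{4604301025}{219024} \approx 21022.0$)
$E = - \frac{4604301025}{219024}$ ($E = \left(-1\right) \frac{4604301025}{219024} = - \frac{4604301025}{219024} \approx -21022.0$)
$\frac{49070}{E} = \frac{49070}{- \frac{4604301025}{219024}} = 49070 \left(- \frac{219024}{4604301025}\right) = - \frac{2149501536}{920860205}$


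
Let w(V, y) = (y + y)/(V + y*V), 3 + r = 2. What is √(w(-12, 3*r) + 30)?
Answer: √119/2 ≈ 5.4544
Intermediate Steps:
r = -1 (r = -3 + 2 = -1)
w(V, y) = 2*y/(V + V*y) (w(V, y) = (2*y)/(V + V*y) = 2*y/(V + V*y))
√(w(-12, 3*r) + 30) = √(2*(3*(-1))/(-12*(1 + 3*(-1))) + 30) = √(2*(-3)*(-1/12)/(1 - 3) + 30) = √(2*(-3)*(-1/12)/(-2) + 30) = √(2*(-3)*(-1/12)*(-½) + 30) = √(-¼ + 30) = √(119/4) = √119/2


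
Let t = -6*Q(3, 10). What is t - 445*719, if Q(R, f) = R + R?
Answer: -319991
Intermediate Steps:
Q(R, f) = 2*R
t = -36 (t = -12*3 = -6*6 = -36)
t - 445*719 = -36 - 445*719 = -36 - 319955 = -319991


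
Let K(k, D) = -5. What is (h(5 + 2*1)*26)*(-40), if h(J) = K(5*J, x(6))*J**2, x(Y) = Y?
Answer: 254800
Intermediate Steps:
h(J) = -5*J**2
(h(5 + 2*1)*26)*(-40) = (-5*(5 + 2*1)**2*26)*(-40) = (-5*(5 + 2)**2*26)*(-40) = (-5*7**2*26)*(-40) = (-5*49*26)*(-40) = -245*26*(-40) = -6370*(-40) = 254800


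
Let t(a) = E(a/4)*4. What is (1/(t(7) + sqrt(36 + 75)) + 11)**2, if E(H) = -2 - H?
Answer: 127936/1083 - 413*sqrt(111)/2166 ≈ 116.12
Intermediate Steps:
t(a) = -8 - a (t(a) = (-2 - a/4)*4 = -8 - a)
(1/(t(7) + sqrt(36 + 75)) + 11)**2 = (1/((-8 - 1*7) + sqrt(36 + 75)) + 11)**2 = (1/((-8 - 7) + sqrt(111)) + 11)**2 = (1/(-15 + sqrt(111)) + 11)**2 = (11 + 1/(-15 + sqrt(111)))**2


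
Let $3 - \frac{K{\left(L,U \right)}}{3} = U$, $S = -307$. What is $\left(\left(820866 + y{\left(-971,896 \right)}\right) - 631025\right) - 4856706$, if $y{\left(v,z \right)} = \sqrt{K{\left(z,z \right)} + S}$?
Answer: $-4666865 + i \sqrt{2986} \approx -4.6669 \cdot 10^{6} + 54.644 i$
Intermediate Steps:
$K{\left(L,U \right)} = 9 - 3 U$
$y{\left(v,z \right)} = \sqrt{-298 - 3 z}$ ($y{\left(v,z \right)} = \sqrt{\left(9 - 3 z\right) - 307} = \sqrt{-298 - 3 z}$)
$\left(\left(820866 + y{\left(-971,896 \right)}\right) - 631025\right) - 4856706 = \left(\left(820866 + \sqrt{-298 - 2688}\right) - 631025\right) - 4856706 = \left(\left(820866 + \sqrt{-2986}\right) - 631025\right) - 4856706 = \left(\left(820866 + i \sqrt{2986}\right) - 631025\right) - 4856706 = \left(189841 + i \sqrt{2986}\right) - 4856706 = -4666865 + i \sqrt{2986}$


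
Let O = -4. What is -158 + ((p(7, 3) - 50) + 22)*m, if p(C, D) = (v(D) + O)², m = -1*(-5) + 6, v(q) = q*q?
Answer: -191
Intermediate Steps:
v(q) = q²
m = 11 (m = 5 + 6 = 11)
p(C, D) = (-4 + D²)² (p(C, D) = (D² - 4)² = (-4 + D²)²)
-158 + ((p(7, 3) - 50) + 22)*m = -158 + (((-4 + 3²)² - 50) + 22)*11 = -158 + (((-4 + 9)² - 50) + 22)*11 = -158 + ((5² - 50) + 22)*11 = -158 + ((25 - 50) + 22)*11 = -158 + (-25 + 22)*11 = -158 - 3*11 = -158 - 33 = -191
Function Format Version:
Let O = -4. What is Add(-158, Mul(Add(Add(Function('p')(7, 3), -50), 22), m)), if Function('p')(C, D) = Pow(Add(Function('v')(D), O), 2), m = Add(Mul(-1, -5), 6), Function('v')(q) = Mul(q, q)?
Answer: -191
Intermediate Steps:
Function('v')(q) = Pow(q, 2)
m = 11 (m = Add(5, 6) = 11)
Function('p')(C, D) = Pow(Add(-4, Pow(D, 2)), 2) (Function('p')(C, D) = Pow(Add(Pow(D, 2), -4), 2) = Pow(Add(-4, Pow(D, 2)), 2))
Add(-158, Mul(Add(Add(Function('p')(7, 3), -50), 22), m)) = Add(-158, Mul(Add(Add(Pow(Add(-4, Pow(3, 2)), 2), -50), 22), 11)) = Add(-158, Mul(Add(Add(Pow(Add(-4, 9), 2), -50), 22), 11)) = Add(-158, Mul(Add(Add(Pow(5, 2), -50), 22), 11)) = Add(-158, Mul(Add(Add(25, -50), 22), 11)) = Add(-158, Mul(Add(-25, 22), 11)) = Add(-158, Mul(-3, 11)) = Add(-158, -33) = -191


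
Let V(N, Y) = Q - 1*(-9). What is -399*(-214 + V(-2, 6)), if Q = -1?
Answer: 82194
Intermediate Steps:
V(N, Y) = 8 (V(N, Y) = -1 - 1*(-9) = -1 + 9 = 8)
-399*(-214 + V(-2, 6)) = -399*(-214 + 8) = -399*(-206) = 82194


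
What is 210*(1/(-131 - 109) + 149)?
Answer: 250313/8 ≈ 31289.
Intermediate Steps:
210*(1/(-131 - 109) + 149) = 210*(1/(-240) + 149) = 210*(-1/240 + 149) = 210*(35759/240) = 250313/8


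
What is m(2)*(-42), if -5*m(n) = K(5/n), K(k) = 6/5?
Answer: 252/25 ≈ 10.080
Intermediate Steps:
K(k) = 6/5 (K(k) = 6*(⅕) = 6/5)
m(n) = -6/25 (m(n) = -⅕*6/5 = -6/25)
m(2)*(-42) = -6/25*(-42) = 252/25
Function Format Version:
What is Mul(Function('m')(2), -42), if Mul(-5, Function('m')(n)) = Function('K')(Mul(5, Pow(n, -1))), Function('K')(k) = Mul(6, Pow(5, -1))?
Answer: Rational(252, 25) ≈ 10.080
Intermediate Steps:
Function('K')(k) = Rational(6, 5) (Function('K')(k) = Mul(6, Rational(1, 5)) = Rational(6, 5))
Function('m')(n) = Rational(-6, 25) (Function('m')(n) = Mul(Rational(-1, 5), Rational(6, 5)) = Rational(-6, 25))
Mul(Function('m')(2), -42) = Mul(Rational(-6, 25), -42) = Rational(252, 25)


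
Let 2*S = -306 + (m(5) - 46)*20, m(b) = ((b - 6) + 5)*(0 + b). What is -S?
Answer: 413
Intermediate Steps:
m(b) = b*(-1 + b) (m(b) = ((-6 + b) + 5)*b = (-1 + b)*b = b*(-1 + b))
S = -413 (S = (-306 + (5*(-1 + 5) - 46)*20)/2 = (-306 + (5*4 - 46)*20)/2 = (-306 + (20 - 46)*20)/2 = (-306 - 26*20)/2 = (-306 - 520)/2 = (½)*(-826) = -413)
-S = -1*(-413) = 413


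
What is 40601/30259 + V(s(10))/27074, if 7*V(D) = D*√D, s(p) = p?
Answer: 40601/30259 + 5*√10/94759 ≈ 1.3419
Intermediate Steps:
V(D) = D^(3/2)/7 (V(D) = (D*√D)/7 = D^(3/2)/7)
40601/30259 + V(s(10))/27074 = 40601/30259 + (10^(3/2)/7)/27074 = 40601*(1/30259) + ((10*√10)/7)*(1/27074) = 40601/30259 + (10*√10/7)*(1/27074) = 40601/30259 + 5*√10/94759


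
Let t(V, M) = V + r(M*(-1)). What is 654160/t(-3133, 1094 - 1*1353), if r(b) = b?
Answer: -327080/1437 ≈ -227.61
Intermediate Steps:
t(V, M) = V - M (t(V, M) = V + M*(-1) = V - M)
654160/t(-3133, 1094 - 1*1353) = 654160/(-3133 - (1094 - 1*1353)) = 654160/(-3133 - (1094 - 1353)) = 654160/(-3133 - 1*(-259)) = 654160/(-3133 + 259) = 654160/(-2874) = 654160*(-1/2874) = -327080/1437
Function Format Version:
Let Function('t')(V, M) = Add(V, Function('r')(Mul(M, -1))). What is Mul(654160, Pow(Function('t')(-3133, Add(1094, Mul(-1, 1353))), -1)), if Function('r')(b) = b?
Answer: Rational(-327080, 1437) ≈ -227.61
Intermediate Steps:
Function('t')(V, M) = Add(V, Mul(-1, M)) (Function('t')(V, M) = Add(V, Mul(M, -1)) = Add(V, Mul(-1, M)))
Mul(654160, Pow(Function('t')(-3133, Add(1094, Mul(-1, 1353))), -1)) = Mul(654160, Pow(Add(-3133, Mul(-1, Add(1094, Mul(-1, 1353)))), -1)) = Mul(654160, Pow(Add(-3133, Mul(-1, Add(1094, -1353))), -1)) = Mul(654160, Pow(Add(-3133, Mul(-1, -259)), -1)) = Mul(654160, Pow(Add(-3133, 259), -1)) = Mul(654160, Pow(-2874, -1)) = Mul(654160, Rational(-1, 2874)) = Rational(-327080, 1437)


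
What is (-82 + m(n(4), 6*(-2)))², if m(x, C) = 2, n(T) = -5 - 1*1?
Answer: 6400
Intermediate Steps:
n(T) = -6 (n(T) = -5 - 1 = -6)
(-82 + m(n(4), 6*(-2)))² = (-82 + 2)² = (-80)² = 6400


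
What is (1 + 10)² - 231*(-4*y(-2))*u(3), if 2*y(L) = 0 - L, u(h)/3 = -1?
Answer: -2651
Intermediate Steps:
u(h) = -3 (u(h) = 3*(-1) = -3)
y(L) = -L/2 (y(L) = (0 - L)/2 = (-L)/2 = -L/2)
(1 + 10)² - 231*(-4*y(-2))*u(3) = (1 + 10)² - 231*(-(-2)*(-2))*(-3) = 11² - 231*(-4*1)*(-3) = 121 - (-924)*(-3) = 121 - 231*12 = 121 - 2772 = -2651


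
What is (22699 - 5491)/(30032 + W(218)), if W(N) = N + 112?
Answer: 8604/15181 ≈ 0.56676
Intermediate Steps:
W(N) = 112 + N
(22699 - 5491)/(30032 + W(218)) = (22699 - 5491)/(30032 + (112 + 218)) = 17208/(30032 + 330) = 17208/30362 = 17208*(1/30362) = 8604/15181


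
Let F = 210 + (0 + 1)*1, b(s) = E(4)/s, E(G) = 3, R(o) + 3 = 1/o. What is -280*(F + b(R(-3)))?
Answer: -58828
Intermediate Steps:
R(o) = -3 + 1/o
b(s) = 3/s
F = 211 (F = 210 + 1*1 = 210 + 1 = 211)
-280*(F + b(R(-3))) = -280*(211 + 3/(-3 + 1/(-3))) = -280*(211 + 3/(-3 - 1/3)) = -280*(211 + 3/(-10/3)) = -280*(211 + 3*(-3/10)) = -280*(211 - 9/10) = -280*2101/10 = -58828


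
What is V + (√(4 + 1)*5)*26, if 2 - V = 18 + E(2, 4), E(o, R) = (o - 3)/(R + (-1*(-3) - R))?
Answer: -47/3 + 130*√5 ≈ 275.02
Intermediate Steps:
E(o, R) = -1 + o/3 (E(o, R) = (-3 + o)/(R + (3 - R)) = (-3 + o)/3 = (-3 + o)*(⅓) = -1 + o/3)
V = -47/3 (V = 2 - (18 + (-1 + (⅓)*2)) = 2 - (18 + (-1 + ⅔)) = 2 - (18 - ⅓) = 2 - 1*53/3 = 2 - 53/3 = -47/3 ≈ -15.667)
V + (√(4 + 1)*5)*26 = -47/3 + (√(4 + 1)*5)*26 = -47/3 + (√5*5)*26 = -47/3 + (5*√5)*26 = -47/3 + 130*√5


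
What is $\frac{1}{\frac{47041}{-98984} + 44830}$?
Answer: $\frac{98984}{4437405679} \approx 2.2307 \cdot 10^{-5}$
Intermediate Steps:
$\frac{1}{\frac{47041}{-98984} + 44830} = \frac{1}{47041 \left(- \frac{1}{98984}\right) + 44830} = \frac{1}{- \frac{47041}{98984} + 44830} = \frac{1}{\frac{4437405679}{98984}} = \frac{98984}{4437405679}$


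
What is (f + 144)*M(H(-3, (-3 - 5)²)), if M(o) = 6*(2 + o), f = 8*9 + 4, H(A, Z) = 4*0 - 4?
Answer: -2640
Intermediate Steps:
H(A, Z) = -4 (H(A, Z) = 0 - 4 = -4)
f = 76 (f = 72 + 4 = 76)
M(o) = 12 + 6*o
(f + 144)*M(H(-3, (-3 - 5)²)) = (76 + 144)*(12 + 6*(-4)) = 220*(12 - 24) = 220*(-12) = -2640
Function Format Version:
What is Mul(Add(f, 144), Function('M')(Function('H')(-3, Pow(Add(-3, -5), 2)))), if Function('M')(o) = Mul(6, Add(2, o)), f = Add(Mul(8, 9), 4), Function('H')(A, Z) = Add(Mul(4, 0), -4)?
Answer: -2640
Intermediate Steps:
Function('H')(A, Z) = -4 (Function('H')(A, Z) = Add(0, -4) = -4)
f = 76 (f = Add(72, 4) = 76)
Function('M')(o) = Add(12, Mul(6, o))
Mul(Add(f, 144), Function('M')(Function('H')(-3, Pow(Add(-3, -5), 2)))) = Mul(Add(76, 144), Add(12, Mul(6, -4))) = Mul(220, Add(12, -24)) = Mul(220, -12) = -2640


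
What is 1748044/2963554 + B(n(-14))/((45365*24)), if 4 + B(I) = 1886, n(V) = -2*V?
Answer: 477194448517/806649763260 ≈ 0.59158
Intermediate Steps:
B(I) = 1882 (B(I) = -4 + 1886 = 1882)
1748044/2963554 + B(n(-14))/((45365*24)) = 1748044/2963554 + 1882/((45365*24)) = 1748044*(1/2963554) + 1882/1088760 = 874022/1481777 + 1882*(1/1088760) = 874022/1481777 + 941/544380 = 477194448517/806649763260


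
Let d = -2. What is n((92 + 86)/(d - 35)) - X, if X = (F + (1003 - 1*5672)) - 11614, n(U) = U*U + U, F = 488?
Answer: 21648453/1369 ≈ 15813.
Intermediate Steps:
n(U) = U + U**2 (n(U) = U**2 + U = U + U**2)
X = -15795 (X = (488 + (1003 - 1*5672)) - 11614 = (488 + (1003 - 5672)) - 11614 = (488 - 4669) - 11614 = -4181 - 11614 = -15795)
n((92 + 86)/(d - 35)) - X = ((92 + 86)/(-2 - 35))*(1 + (92 + 86)/(-2 - 35)) - 1*(-15795) = (178/(-37))*(1 + 178/(-37)) + 15795 = (178*(-1/37))*(1 + 178*(-1/37)) + 15795 = -178*(1 - 178/37)/37 + 15795 = -178/37*(-141/37) + 15795 = 25098/1369 + 15795 = 21648453/1369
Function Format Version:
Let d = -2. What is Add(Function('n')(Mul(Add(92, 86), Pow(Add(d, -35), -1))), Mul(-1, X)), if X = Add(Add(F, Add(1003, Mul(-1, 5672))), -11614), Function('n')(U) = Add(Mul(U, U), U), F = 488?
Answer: Rational(21648453, 1369) ≈ 15813.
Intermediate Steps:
Function('n')(U) = Add(U, Pow(U, 2)) (Function('n')(U) = Add(Pow(U, 2), U) = Add(U, Pow(U, 2)))
X = -15795 (X = Add(Add(488, Add(1003, Mul(-1, 5672))), -11614) = Add(Add(488, Add(1003, -5672)), -11614) = Add(Add(488, -4669), -11614) = Add(-4181, -11614) = -15795)
Add(Function('n')(Mul(Add(92, 86), Pow(Add(d, -35), -1))), Mul(-1, X)) = Add(Mul(Mul(Add(92, 86), Pow(Add(-2, -35), -1)), Add(1, Mul(Add(92, 86), Pow(Add(-2, -35), -1)))), Mul(-1, -15795)) = Add(Mul(Mul(178, Pow(-37, -1)), Add(1, Mul(178, Pow(-37, -1)))), 15795) = Add(Mul(Mul(178, Rational(-1, 37)), Add(1, Mul(178, Rational(-1, 37)))), 15795) = Add(Mul(Rational(-178, 37), Add(1, Rational(-178, 37))), 15795) = Add(Mul(Rational(-178, 37), Rational(-141, 37)), 15795) = Add(Rational(25098, 1369), 15795) = Rational(21648453, 1369)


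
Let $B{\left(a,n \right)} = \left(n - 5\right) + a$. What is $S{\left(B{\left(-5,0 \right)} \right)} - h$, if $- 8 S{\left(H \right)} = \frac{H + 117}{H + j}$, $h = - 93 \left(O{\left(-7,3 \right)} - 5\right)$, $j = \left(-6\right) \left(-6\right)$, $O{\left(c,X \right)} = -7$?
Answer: $- \frac{232235}{208} \approx -1116.5$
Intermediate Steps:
$j = 36$
$B{\left(a,n \right)} = -5 + a + n$ ($B{\left(a,n \right)} = \left(-5 + n\right) + a = -5 + a + n$)
$h = 1116$ ($h = - 93 \left(-7 - 5\right) = \left(-93\right) \left(-12\right) = 1116$)
$S{\left(H \right)} = - \frac{117 + H}{8 \left(36 + H\right)}$ ($S{\left(H \right)} = - \frac{\left(H + 117\right) \frac{1}{H + 36}}{8} = - \frac{\left(117 + H\right) \frac{1}{36 + H}}{8} = - \frac{\frac{1}{36 + H} \left(117 + H\right)}{8} = - \frac{117 + H}{8 \left(36 + H\right)}$)
$S{\left(B{\left(-5,0 \right)} \right)} - h = \frac{-117 - \left(-5 - 5 + 0\right)}{8 \left(36 - 10\right)} - 1116 = \frac{-117 - -10}{8 \left(36 - 10\right)} - 1116 = \frac{-117 + 10}{8 \cdot 26} - 1116 = \frac{1}{8} \cdot \frac{1}{26} \left(-107\right) - 1116 = - \frac{107}{208} - 1116 = - \frac{232235}{208}$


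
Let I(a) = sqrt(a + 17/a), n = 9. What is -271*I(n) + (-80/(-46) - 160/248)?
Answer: 780/713 - 1897*sqrt(2)/3 ≈ -893.16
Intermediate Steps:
-271*I(n) + (-80/(-46) - 160/248) = -271*sqrt(9 + 17/9) + (-80/(-46) - 160/248) = -271*sqrt(9 + 17*(1/9)) + (-80*(-1/46) - 160*1/248) = -271*sqrt(9 + 17/9) + (40/23 - 20/31) = -1897*sqrt(2)/3 + 780/713 = 780/713 - 1897*sqrt(2)/3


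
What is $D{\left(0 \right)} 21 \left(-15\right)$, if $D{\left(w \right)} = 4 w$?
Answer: $0$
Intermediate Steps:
$D{\left(0 \right)} 21 \left(-15\right) = 4 \cdot 0 \cdot 21 \left(-15\right) = 0 \cdot 21 \left(-15\right) = 0 \left(-15\right) = 0$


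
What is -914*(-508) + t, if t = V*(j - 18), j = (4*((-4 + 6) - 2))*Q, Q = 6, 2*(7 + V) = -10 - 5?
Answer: 464573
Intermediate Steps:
V = -29/2 (V = -7 + (-10 - 5)/2 = -7 + (1/2)*(-15) = -7 - 15/2 = -29/2 ≈ -14.500)
j = 0 (j = (4*((-4 + 6) - 2))*6 = (4*(2 - 2))*6 = (4*0)*6 = 0*6 = 0)
t = 261 (t = -29*(0 - 18)/2 = -29/2*(-18) = 261)
-914*(-508) + t = -914*(-508) + 261 = 464312 + 261 = 464573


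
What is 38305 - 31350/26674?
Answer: 510858110/13337 ≈ 38304.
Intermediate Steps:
38305 - 31350/26674 = 38305 - 1*15675/13337 = 38305 - 15675/13337 = 510858110/13337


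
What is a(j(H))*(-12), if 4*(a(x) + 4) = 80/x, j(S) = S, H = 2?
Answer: -72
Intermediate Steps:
a(x) = -4 + 20/x (a(x) = -4 + (80/x)/4 = -4 + 20/x)
a(j(H))*(-12) = (-4 + 20/2)*(-12) = (-4 + 20*(½))*(-12) = (-4 + 10)*(-12) = 6*(-12) = -72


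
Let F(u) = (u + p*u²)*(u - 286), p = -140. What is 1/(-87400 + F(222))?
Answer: 1/441483032 ≈ 2.2651e-9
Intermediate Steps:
F(u) = (-286 + u)*(u - 140*u²) (F(u) = (u - 140*u²)*(u - 286) = (u - 140*u²)*(-286 + u) = (-286 + u)*(u - 140*u²))
1/(-87400 + F(222)) = 1/(-87400 + 222*(-286 - 140*222² + 40041*222)) = 1/(-87400 + 222*(-286 - 140*49284 + 8889102)) = 1/(-87400 + 222*(-286 - 6899760 + 8889102)) = 1/(-87400 + 222*1989056) = 1/(-87400 + 441570432) = 1/441483032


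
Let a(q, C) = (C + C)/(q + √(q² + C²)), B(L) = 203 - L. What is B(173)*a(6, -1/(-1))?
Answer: -360 + 60*√37 ≈ 4.9658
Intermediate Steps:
a(q, C) = 2*C/(q + √(C² + q²)) (a(q, C) = (2*C)/(q + √(C² + q²)) = 2*C/(q + √(C² + q²)))
B(173)*a(6, -1/(-1)) = (203 - 1*173)*(2*(-1/(-1))/(6 + √((-1/(-1))² + 6²))) = (203 - 173)*(2*(-1*(-1))/(6 + √((-1*(-1))² + 36))) = 30*(2*1/(6 + √(1² + 36))) = 30*(2*1/(6 + √(1 + 36))) = 30*(2*1/(6 + √37)) = 30*(2/(6 + √37)) = 60/(6 + √37)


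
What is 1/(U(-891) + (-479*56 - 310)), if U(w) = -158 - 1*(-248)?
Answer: -1/27044 ≈ -3.6977e-5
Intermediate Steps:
U(w) = 90 (U(w) = -158 + 248 = 90)
1/(U(-891) + (-479*56 - 310)) = 1/(90 + (-479*56 - 310)) = 1/(90 + (-26824 - 310)) = 1/(90 - 27134) = 1/(-27044) = -1/27044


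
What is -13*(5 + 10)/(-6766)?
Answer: 195/6766 ≈ 0.028821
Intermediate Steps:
-13*(5 + 10)/(-6766) = -13*15*(-1/6766) = -195*(-1/6766) = 195/6766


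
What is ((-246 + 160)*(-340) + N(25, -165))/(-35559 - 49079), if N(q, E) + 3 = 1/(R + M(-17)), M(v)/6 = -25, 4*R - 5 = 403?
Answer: -1403375/4062624 ≈ -0.34544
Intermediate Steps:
R = 102 (R = 5/4 + (1/4)*403 = 5/4 + 403/4 = 102)
M(v) = -150 (M(v) = 6*(-25) = -150)
N(q, E) = -145/48 (N(q, E) = -3 + 1/(102 - 150) = -3 + 1/(-48) = -3 - 1/48 = -145/48)
((-246 + 160)*(-340) + N(25, -165))/(-35559 - 49079) = ((-246 + 160)*(-340) - 145/48)/(-35559 - 49079) = (-86*(-340) - 145/48)/(-84638) = (29240 - 145/48)*(-1/84638) = (1403375/48)*(-1/84638) = -1403375/4062624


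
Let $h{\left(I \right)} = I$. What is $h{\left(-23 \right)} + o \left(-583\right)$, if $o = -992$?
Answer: $578313$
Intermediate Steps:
$h{\left(-23 \right)} + o \left(-583\right) = -23 - -578336 = -23 + 578336 = 578313$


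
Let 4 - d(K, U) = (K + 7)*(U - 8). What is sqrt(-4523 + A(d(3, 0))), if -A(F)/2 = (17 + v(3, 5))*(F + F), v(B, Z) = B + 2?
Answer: I*sqrt(11915) ≈ 109.16*I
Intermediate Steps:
d(K, U) = 4 - (-8 + U)*(7 + K) (d(K, U) = 4 - (K + 7)*(U - 8) = 4 - (7 + K)*(-8 + U) = 4 - (-8 + U)*(7 + K))
v(B, Z) = 2 + B
A(F) = -88*F (A(F) = -2*(17 + (2 + 3))*(F + F) = -2*(17 + 5)*2*F = -44*2*F = -88*F)
sqrt(-4523 + A(d(3, 0))) = sqrt(-4523 - 88*(60 - 7*0 + 8*3 - 1*3*0)) = sqrt(-4523 - 88*(60 + 0 + 24 + 0)) = sqrt(-4523 - 88*84) = sqrt(-4523 - 7392) = sqrt(-11915) = I*sqrt(11915)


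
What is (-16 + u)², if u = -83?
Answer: 9801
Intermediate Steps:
(-16 + u)² = (-16 - 83)² = (-99)² = 9801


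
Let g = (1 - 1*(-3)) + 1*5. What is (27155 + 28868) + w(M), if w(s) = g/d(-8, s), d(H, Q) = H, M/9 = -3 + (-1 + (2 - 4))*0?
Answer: 448175/8 ≈ 56022.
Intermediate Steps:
M = -27 (M = 9*(-3 + (-1 + (2 - 4))*0) = 9*(-3 + (-1 - 2)*0) = 9*(-3 - 3*0) = 9*(-3 + 0) = 9*(-3) = -27)
g = 9 (g = (1 + 3) + 5 = 4 + 5 = 9)
w(s) = -9/8 (w(s) = 9/(-8) = 9*(-⅛) = -9/8)
(27155 + 28868) + w(M) = (27155 + 28868) - 9/8 = 56023 - 9/8 = 448175/8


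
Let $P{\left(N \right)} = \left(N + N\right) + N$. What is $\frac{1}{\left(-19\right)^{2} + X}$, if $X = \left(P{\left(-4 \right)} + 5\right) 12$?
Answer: $\frac{1}{277} \approx 0.0036101$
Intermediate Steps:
$P{\left(N \right)} = 3 N$ ($P{\left(N \right)} = 2 N + N = 3 N$)
$X = -84$ ($X = \left(3 \left(-4\right) + 5\right) 12 = \left(-12 + 5\right) 12 = \left(-7\right) 12 = -84$)
$\frac{1}{\left(-19\right)^{2} + X} = \frac{1}{\left(-19\right)^{2} - 84} = \frac{1}{361 - 84} = \frac{1}{277}$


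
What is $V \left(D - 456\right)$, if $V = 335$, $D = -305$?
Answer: $-254935$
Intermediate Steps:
$V \left(D - 456\right) = 335 \left(-305 - 456\right) = 335 \left(-761\right) = -254935$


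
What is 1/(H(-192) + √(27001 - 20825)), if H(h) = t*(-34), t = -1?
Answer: -17/2510 + √386/1255 ≈ 0.0088820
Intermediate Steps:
H(h) = 34 (H(h) = -1*(-34) = 34)
1/(H(-192) + √(27001 - 20825)) = 1/(34 + √(27001 - 20825)) = 1/(34 + √6176) = 1/(34 + 4*√386)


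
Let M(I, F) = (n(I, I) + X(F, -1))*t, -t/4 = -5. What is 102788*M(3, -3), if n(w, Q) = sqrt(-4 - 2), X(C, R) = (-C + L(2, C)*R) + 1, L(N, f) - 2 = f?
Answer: 10278800 + 2055760*I*sqrt(6) ≈ 1.0279e+7 + 5.0356e+6*I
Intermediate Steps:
t = 20 (t = -4*(-5) = 20)
L(N, f) = 2 + f
X(C, R) = 1 - C + R*(2 + C) (X(C, R) = (-C + (2 + C)*R) + 1 = (-C + R*(2 + C)) + 1 = 1 - C + R*(2 + C))
n(w, Q) = I*sqrt(6) (n(w, Q) = sqrt(-6) = I*sqrt(6))
M(I, F) = -20 - 40*F + 20*I*sqrt(6) (M(I, F) = (I*sqrt(6) + (1 - F - (2 + F)))*20 = (I*sqrt(6) + (1 - F + (-2 - F)))*20 = (I*sqrt(6) + (-1 - 2*F))*20 = (-1 - 2*F + I*sqrt(6))*20 = -20 - 40*F + 20*I*sqrt(6))
102788*M(3, -3) = 102788*(-20 - 40*(-3) + 20*I*sqrt(6)) = 102788*(-20 + 120 + 20*I*sqrt(6)) = 102788*(100 + 20*I*sqrt(6)) = 10278800 + 2055760*I*sqrt(6)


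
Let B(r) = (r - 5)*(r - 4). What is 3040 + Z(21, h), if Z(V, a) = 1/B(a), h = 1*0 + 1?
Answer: 36481/12 ≈ 3040.1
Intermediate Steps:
B(r) = (-5 + r)*(-4 + r)
h = 1 (h = 0 + 1 = 1)
Z(V, a) = 1/(20 + a² - 9*a)
3040 + Z(21, h) = 3040 + 1/(20 + 1² - 9*1) = 3040 + 1/(20 + 1 - 9) = 3040 + 1/12 = 36481/12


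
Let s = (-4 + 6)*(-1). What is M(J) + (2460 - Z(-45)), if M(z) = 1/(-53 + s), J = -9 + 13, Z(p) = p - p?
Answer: 135299/55 ≈ 2460.0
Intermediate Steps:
Z(p) = 0
s = -2 (s = 2*(-1) = -2)
J = 4
M(z) = -1/55 (M(z) = 1/(-53 - 2) = 1/(-55) = -1/55)
M(J) + (2460 - Z(-45)) = -1/55 + (2460 - 1*0) = -1/55 + (2460 + 0) = -1/55 + 2460 = 135299/55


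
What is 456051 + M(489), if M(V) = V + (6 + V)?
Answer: 457035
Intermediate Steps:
M(V) = 6 + 2*V
456051 + M(489) = 456051 + (6 + 2*489) = 456051 + (6 + 978) = 456051 + 984 = 457035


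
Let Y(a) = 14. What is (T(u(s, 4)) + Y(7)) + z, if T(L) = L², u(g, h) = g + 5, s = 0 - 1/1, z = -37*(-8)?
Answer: 326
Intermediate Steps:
z = 296
s = -1 (s = 0 - 1*1 = 0 - 1 = -1)
u(g, h) = 5 + g
(T(u(s, 4)) + Y(7)) + z = ((5 - 1)² + 14) + 296 = (4² + 14) + 296 = (16 + 14) + 296 = 30 + 296 = 326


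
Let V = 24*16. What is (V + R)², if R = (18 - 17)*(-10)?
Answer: 139876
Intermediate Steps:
V = 384
R = -10 (R = 1*(-10) = -10)
(V + R)² = (384 - 10)² = 374² = 139876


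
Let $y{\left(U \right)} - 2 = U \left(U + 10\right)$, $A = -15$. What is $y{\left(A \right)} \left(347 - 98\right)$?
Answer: $19173$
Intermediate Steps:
$y{\left(U \right)} = 2 + U \left(10 + U\right)$ ($y{\left(U \right)} = 2 + U \left(U + 10\right) = 2 + U \left(10 + U\right)$)
$y{\left(A \right)} \left(347 - 98\right) = \left(2 + \left(-15\right)^{2} + 10 \left(-15\right)\right) \left(347 - 98\right) = \left(2 + 225 - 150\right) 249 = 77 \cdot 249 = 19173$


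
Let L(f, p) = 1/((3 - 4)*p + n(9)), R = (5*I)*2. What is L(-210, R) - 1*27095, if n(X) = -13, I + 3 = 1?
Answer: -189664/7 ≈ -27095.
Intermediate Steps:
I = -2 (I = -3 + 1 = -2)
R = -20 (R = (5*(-2))*2 = -10*2 = -20)
L(f, p) = 1/(-13 - p) (L(f, p) = 1/((3 - 4)*p - 13) = 1/(-p - 13) = 1/(-13 - p))
L(-210, R) - 1*27095 = -1/(13 - 20) - 1*27095 = -1/(-7) - 27095 = -1*(-⅐) - 27095 = ⅐ - 27095 = -189664/7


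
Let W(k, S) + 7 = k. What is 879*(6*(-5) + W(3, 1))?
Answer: -29886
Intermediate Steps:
W(k, S) = -7 + k
879*(6*(-5) + W(3, 1)) = 879*(6*(-5) + (-7 + 3)) = 879*(-30 - 4) = 879*(-34) = -29886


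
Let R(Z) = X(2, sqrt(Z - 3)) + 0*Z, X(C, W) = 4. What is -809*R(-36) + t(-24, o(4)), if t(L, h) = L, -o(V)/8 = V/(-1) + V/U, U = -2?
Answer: -3260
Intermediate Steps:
o(V) = 12*V (o(V) = -8*(V/(-1) + V/(-2)) = -8*(V*(-1) + V*(-1/2)) = -8*(-V - V/2) = -(-12)*V = 12*V)
R(Z) = 4 (R(Z) = 4 + 0*Z = 4 + 0 = 4)
-809*R(-36) + t(-24, o(4)) = -809*4 - 24 = -3236 - 24 = -3260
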